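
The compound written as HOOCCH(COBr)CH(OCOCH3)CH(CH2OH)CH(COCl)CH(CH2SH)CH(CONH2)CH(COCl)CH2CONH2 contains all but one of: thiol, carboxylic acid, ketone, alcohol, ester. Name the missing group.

ketone

carboxylic acid: present (HOOC — –COOH: carbonyl C bonded to –OH and C → carboxylic acid (the –OH is not a separate alcohol)).
thiol: present (CH(CH2SH) — pendant –CH2SH → thiol).
alcohol: present (CH(CH2OH) — pendant –CH2OH on an sp³ backbone C → alcohol).
ester: present (CH(OCOCH3) — pendant –OC(=O)CH3: an acyloxy group → ester).
ketone: absent. In CH(OCOCH3), the C=O is bonded to an –O–C group, which defines an ester, not a ketone. In each of CH(CONH2) and CONH2, the C=O is bonded to nitrogen, which defines an amide, not a ketone. In HOOC, the C=O bears an –OH, making it a carboxylic acid rather than a ketone. In each of CH(COBr) and CH(COCl), the C=O is bonded to a halogen, which defines an acyl halide, not a ketone.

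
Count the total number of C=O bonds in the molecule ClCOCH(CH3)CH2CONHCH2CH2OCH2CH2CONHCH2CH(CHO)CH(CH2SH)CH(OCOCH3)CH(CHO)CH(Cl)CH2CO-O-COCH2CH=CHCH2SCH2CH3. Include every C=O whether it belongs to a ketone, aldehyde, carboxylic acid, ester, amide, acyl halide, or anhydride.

8

ClCO: acyl halide, 1 C=O (running total 1).
CH2CONHCH2: amide, 1 C=O (running total 2).
CH2CONHCH2: amide, 1 C=O (running total 3).
CH(CHO): aldehyde, 1 C=O (running total 4).
CH(OCOCH3): ester, 1 C=O (running total 5).
CH(CHO): aldehyde, 1 C=O (running total 6).
CH2CO-O-COCH2: anhydride, 2 C=O (running total 8).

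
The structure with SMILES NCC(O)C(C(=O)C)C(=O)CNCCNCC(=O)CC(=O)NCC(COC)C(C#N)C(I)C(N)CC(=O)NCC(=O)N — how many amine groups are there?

4

Working along the chain:
  H2NCH2: –NH2 on an sp³ carbon with no adjacent C=O → amine.
  CH(OH): –OH on an sp³ carbon → alcohol (secondary).
  CH(COCH3): pendant –COCH3: carbonyl C bonded to two carbons → ketone.
  CO: –C(=O)– with carbon on both sides → ketone.
  CH2NHCH2: C–N–C with sp³ carbons and no adjacent C=O → amine (secondary).
  CH2NHCH2: C–N–C with sp³ carbons and no adjacent C=O → amine (secondary).
  CO: –C(=O)– with carbon on both sides → ketone.
  CH2CONHCH2: –C(=O)–N– linkage → amide (the N is not an amine).
  CH(CH2OCH3): pendant –CH2OCH3: C–O–C linkage → ether.
  CH(CN): pendant –C≡N: nitrile.
  CH(I): halogen on an sp³ carbon → alkyl halide.
  CH(NH2): –NH2 on an sp³ carbon with no adjacent C=O → amine.
  CH2CONHCH2: –C(=O)–N– linkage → amide (the N is not an amine).
  CONH2: –C(=O)NH2: carbonyl C bonded to C and to N → amide (the N is not a separate amine).
Amine appears at: H2NCH2, CH2NHCH2, CH2NHCH2, CH(NH2) → 4.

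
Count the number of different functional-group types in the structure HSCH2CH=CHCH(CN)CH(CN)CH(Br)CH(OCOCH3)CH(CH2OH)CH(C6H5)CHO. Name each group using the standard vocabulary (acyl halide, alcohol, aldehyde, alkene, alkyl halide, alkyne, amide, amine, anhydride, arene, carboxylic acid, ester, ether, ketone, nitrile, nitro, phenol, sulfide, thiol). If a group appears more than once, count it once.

8

–SH on an sp³ carbon → thiol.
C=C double bond → alkene.
pendant –C≡N: nitrile.
pendant –C≡N: nitrile.
halogen on an sp³ carbon → alkyl halide.
pendant –OC(=O)CH3: an acyloxy group → ester.
pendant –CH2OH on an sp³ backbone C → alcohol.
pendant –C6H5: benzene ring → arene.
terminal –CHO: carbonyl C bonded to H and C → aldehyde.
Distinct types present: alcohol, aldehyde, alkene, alkyl halide, arene, ester, nitrile, thiol.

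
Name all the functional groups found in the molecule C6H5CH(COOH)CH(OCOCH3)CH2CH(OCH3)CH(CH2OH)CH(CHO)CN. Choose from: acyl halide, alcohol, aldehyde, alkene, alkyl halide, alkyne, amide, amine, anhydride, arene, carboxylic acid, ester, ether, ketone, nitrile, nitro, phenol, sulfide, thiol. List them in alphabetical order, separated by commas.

Working along the chain:
  C6H5: C6H5– phenyl ring → arene.
  CH(COOH): pendant –COOH: carbonyl C bonded to C and –OH → carboxylic acid.
  CH(OCOCH3): pendant –OC(=O)CH3: an acyloxy group → ester.
  CH(OCH3): pendant –OCH3: C–O–C with sp³ C, no adjacent C=O → ether.
  CH(CH2OH): pendant –CH2OH on an sp³ backbone C → alcohol.
  CH(CHO): pendant –CHO: carbonyl C bonded to C and H → aldehyde.
  CN: –C≡N: carbon triple-bonded to nitrogen → nitrile.

alcohol, aldehyde, arene, carboxylic acid, ester, ether, nitrile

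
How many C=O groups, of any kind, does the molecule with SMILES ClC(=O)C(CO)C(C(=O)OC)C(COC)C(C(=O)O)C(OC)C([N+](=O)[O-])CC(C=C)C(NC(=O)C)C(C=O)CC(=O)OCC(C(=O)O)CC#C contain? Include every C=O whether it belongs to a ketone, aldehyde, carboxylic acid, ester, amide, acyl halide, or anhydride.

ClCO: acyl halide, 1 C=O (running total 1).
CH(COOCH3): ester, 1 C=O (running total 2).
CH(COOH): carboxylic acid, 1 C=O (running total 3).
CH(NHCOCH3): amide, 1 C=O (running total 4).
CH(CHO): aldehyde, 1 C=O (running total 5).
CH2COOCH2: ester, 1 C=O (running total 6).
CH(COOH): carboxylic acid, 1 C=O (running total 7).

7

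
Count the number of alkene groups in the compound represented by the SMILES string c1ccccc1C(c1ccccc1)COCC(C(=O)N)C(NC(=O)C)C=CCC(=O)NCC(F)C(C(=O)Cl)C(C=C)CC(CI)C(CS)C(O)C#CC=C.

Working along the chain:
  C6H5: C6H5– phenyl ring → arene.
  CH(C6H5): pendant –C6H5: benzene ring → arene.
  CH2OCH2: C–O–C with sp³ carbons on both sides and no adjacent C=O → ether.
  CH(CONH2): pendant –CONH2: carbonyl C bonded to C and N → amide.
  CH(NHCOCH3): pendant –NHC(=O)CH3: N bonded to a carbonyl → amide (not amine).
  CH=CH: C=C double bond → alkene.
  CH2CONHCH2: –C(=O)–N– linkage → amide (the N is not an amine).
  CH(F): halogen on an sp³ carbon → alkyl halide.
  CH(COCl): pendant –C(=O)X: carbonyl C bonded to C and halogen → acyl halide.
  CH(CH=CH2): pendant –CH=CH2: C=C double bond → alkene.
  CH(CH2I): pendant –CH2X: halogen on sp³ carbon → alkyl halide.
  CH(CH2SH): pendant –CH2SH → thiol.
  CH(OH): –OH on an sp³ carbon → alcohol (secondary).
  C≡C: C≡C triple bond → alkyne.
  CH=CH2: C=C double bond → alkene.
Alkene appears at: CH=CH, CH(CH=CH2), CH=CH2 → 3.

3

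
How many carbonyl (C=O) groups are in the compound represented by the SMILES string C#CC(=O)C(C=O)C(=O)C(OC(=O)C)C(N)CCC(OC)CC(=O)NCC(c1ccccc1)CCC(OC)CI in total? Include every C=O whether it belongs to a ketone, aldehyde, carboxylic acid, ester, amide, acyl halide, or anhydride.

5

CO: ketone, 1 C=O (running total 1).
CH(CHO): aldehyde, 1 C=O (running total 2).
CO: ketone, 1 C=O (running total 3).
CH(OCOCH3): ester, 1 C=O (running total 4).
CH2CONHCH2: amide, 1 C=O (running total 5).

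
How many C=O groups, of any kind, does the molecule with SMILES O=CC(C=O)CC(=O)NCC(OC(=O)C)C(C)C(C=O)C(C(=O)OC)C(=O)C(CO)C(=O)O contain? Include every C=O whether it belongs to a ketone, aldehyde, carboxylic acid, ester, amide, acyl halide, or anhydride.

OHC: aldehyde, 1 C=O (running total 1).
CH(CHO): aldehyde, 1 C=O (running total 2).
CH2CONHCH2: amide, 1 C=O (running total 3).
CH(OCOCH3): ester, 1 C=O (running total 4).
CH(CHO): aldehyde, 1 C=O (running total 5).
CH(COOCH3): ester, 1 C=O (running total 6).
CO: ketone, 1 C=O (running total 7).
COOH: carboxylic acid, 1 C=O (running total 8).

8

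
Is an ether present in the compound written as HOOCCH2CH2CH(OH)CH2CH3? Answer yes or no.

–COOH: carbonyl C bonded to –OH and C → carboxylic acid (the –OH is not a separate alcohol).
–OH on an sp³ carbon → alcohol (secondary).
The groups actually present are: alcohol, carboxylic acid.

no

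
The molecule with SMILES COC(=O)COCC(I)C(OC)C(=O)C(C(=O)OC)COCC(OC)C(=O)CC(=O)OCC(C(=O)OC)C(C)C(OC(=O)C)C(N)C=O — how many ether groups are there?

4

CH3O–C(=O)–: carbonyl C bonded to C and to –OCH3 → ester (not ketone + ether).
C–O–C with sp³ carbons on both sides and no adjacent C=O → ether.
halogen on an sp³ carbon → alkyl halide.
pendant –OCH3: C–O–C with sp³ C, no adjacent C=O → ether.
–C(=O)– with carbon on both sides → ketone.
pendant –COOCH3: carbonyl C bonded to C and –OCH3 → ester.
C–O–C with sp³ carbons on both sides and no adjacent C=O → ether.
pendant –OCH3: C–O–C with sp³ C, no adjacent C=O → ether.
–C(=O)– with carbon on both sides → ketone.
–C(=O)–O–C with C on the carbonyl side → ester.
pendant –COOCH3: carbonyl C bonded to C and –OCH3 → ester.
pendant –OC(=O)CH3: an acyloxy group → ester.
–NH2 on an sp³ carbon with no adjacent C=O → amine.
terminal –CHO: carbonyl C bonded to H and C → aldehyde.
Ether appears at: CH2OCH2, CH(OCH3), CH2OCH2, CH(OCH3) → 4.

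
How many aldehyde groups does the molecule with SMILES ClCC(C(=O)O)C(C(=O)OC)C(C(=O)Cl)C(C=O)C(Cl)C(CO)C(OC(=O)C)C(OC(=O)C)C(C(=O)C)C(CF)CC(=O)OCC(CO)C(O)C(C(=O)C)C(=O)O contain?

halogen on an sp³ carbon → alkyl halide.
pendant –COOH: carbonyl C bonded to C and –OH → carboxylic acid.
pendant –COOCH3: carbonyl C bonded to C and –OCH3 → ester.
pendant –C(=O)X: carbonyl C bonded to C and halogen → acyl halide.
pendant –CHO: carbonyl C bonded to C and H → aldehyde.
halogen on an sp³ carbon → alkyl halide.
pendant –CH2OH on an sp³ backbone C → alcohol.
pendant –OC(=O)CH3: an acyloxy group → ester.
pendant –OC(=O)CH3: an acyloxy group → ester.
pendant –COCH3: carbonyl C bonded to two carbons → ketone.
pendant –CH2X: halogen on sp³ carbon → alkyl halide.
–C(=O)–O–C with C on the carbonyl side → ester.
pendant –CH2OH on an sp³ backbone C → alcohol.
–OH on an sp³ carbon → alcohol (secondary).
pendant –COCH3: carbonyl C bonded to two carbons → ketone.
–COOH: carbonyl C bonded to –OH and C → carboxylic acid (the –OH is not a separate alcohol).
Aldehyde appears at: CH(CHO) → 1.

1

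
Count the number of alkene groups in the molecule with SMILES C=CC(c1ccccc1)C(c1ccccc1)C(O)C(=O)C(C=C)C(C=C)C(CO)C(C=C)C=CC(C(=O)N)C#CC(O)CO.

Reading the structure from left to right:
  CH2=CH: C=C double bond → alkene.
  CH(C6H5): pendant –C6H5: benzene ring → arene.
  CH(C6H5): pendant –C6H5: benzene ring → arene.
  CH(OH): –OH on an sp³ carbon → alcohol (secondary).
  CO: –C(=O)– with carbon on both sides → ketone.
  CH(CH=CH2): pendant –CH=CH2: C=C double bond → alkene.
  CH(CH=CH2): pendant –CH=CH2: C=C double bond → alkene.
  CH(CH2OH): pendant –CH2OH on an sp³ backbone C → alcohol.
  CH(CH=CH2): pendant –CH=CH2: C=C double bond → alkene.
  CH=CH: C=C double bond → alkene.
  CH(CONH2): pendant –CONH2: carbonyl C bonded to C and N → amide.
  C≡C: C≡C triple bond → alkyne.
  CH(OH): –OH on an sp³ carbon → alcohol (secondary).
  CH2OH: –OH on an sp³ carbon → alcohol.
Alkene appears at: CH2=CH, CH(CH=CH2), CH(CH=CH2), CH(CH=CH2), CH=CH → 5.

5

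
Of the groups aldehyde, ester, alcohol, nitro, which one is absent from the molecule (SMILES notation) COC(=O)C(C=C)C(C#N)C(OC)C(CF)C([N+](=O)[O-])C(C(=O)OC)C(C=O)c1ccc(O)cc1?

alcohol

ester: present (CH3OOC — CH3O–C(=O)–: carbonyl C bonded to C and to –OCH3 → ester (not ketone + ether)).
aldehyde: present (CH(CHO) — pendant –CHO: carbonyl C bonded to C and H → aldehyde).
nitro: present (CH(NO2) — –NO2 on an sp³ carbon → nitro (the N=O is not a carbonyl)).
alcohol: absent. In C6H4OH, the –OH is on an aromatic ring carbon; that is a phenol, not an alcohol.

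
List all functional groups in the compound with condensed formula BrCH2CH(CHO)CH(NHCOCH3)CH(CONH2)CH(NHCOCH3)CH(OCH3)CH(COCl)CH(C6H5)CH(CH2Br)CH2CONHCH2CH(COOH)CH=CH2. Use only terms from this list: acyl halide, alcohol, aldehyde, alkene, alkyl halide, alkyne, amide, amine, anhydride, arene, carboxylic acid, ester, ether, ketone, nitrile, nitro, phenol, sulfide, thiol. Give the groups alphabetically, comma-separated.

Taking each segment in turn:
  BrCH2: halogen on an sp³ carbon → alkyl halide.
  CH(CHO): pendant –CHO: carbonyl C bonded to C and H → aldehyde.
  CH(NHCOCH3): pendant –NHC(=O)CH3: N bonded to a carbonyl → amide (not amine).
  CH(CONH2): pendant –CONH2: carbonyl C bonded to C and N → amide.
  CH(NHCOCH3): pendant –NHC(=O)CH3: N bonded to a carbonyl → amide (not amine).
  CH(OCH3): pendant –OCH3: C–O–C with sp³ C, no adjacent C=O → ether.
  CH(COCl): pendant –C(=O)X: carbonyl C bonded to C and halogen → acyl halide.
  CH(C6H5): pendant –C6H5: benzene ring → arene.
  CH(CH2Br): pendant –CH2X: halogen on sp³ carbon → alkyl halide.
  CH2CONHCH2: –C(=O)–N– linkage → amide (the N is not an amine).
  CH(COOH): pendant –COOH: carbonyl C bonded to C and –OH → carboxylic acid.
  CH=CH2: C=C double bond → alkene.

acyl halide, aldehyde, alkene, alkyl halide, amide, arene, carboxylic acid, ether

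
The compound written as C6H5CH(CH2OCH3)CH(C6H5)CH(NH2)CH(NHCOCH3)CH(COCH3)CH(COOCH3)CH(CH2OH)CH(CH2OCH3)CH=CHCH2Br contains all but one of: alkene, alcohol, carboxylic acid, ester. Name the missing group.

alkene: present (CH=CH — C=C double bond → alkene).
alcohol: present (CH(CH2OH) — pendant –CH2OH on an sp³ backbone C → alcohol).
ester: present (CH(COOCH3) — pendant –COOCH3: carbonyl C bonded to C and –OCH3 → ester).
carboxylic acid: absent. In CH(COOCH3), the acyl oxygen is bonded to carbon (–O–C), not to H, so this is an ester. In CH(NHCOCH3), the carbonyl is bonded to nitrogen, not to –OH; that is an amide.

carboxylic acid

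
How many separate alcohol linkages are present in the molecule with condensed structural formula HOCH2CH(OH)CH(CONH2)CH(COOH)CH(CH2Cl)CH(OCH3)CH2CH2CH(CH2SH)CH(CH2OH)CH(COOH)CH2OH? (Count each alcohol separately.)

4

Reading the structure from left to right:
  HOCH2: HO– on an sp³ carbon → alcohol.
  CH(OH): –OH on an sp³ carbon → alcohol (secondary).
  CH(CONH2): pendant –CONH2: carbonyl C bonded to C and N → amide.
  CH(COOH): pendant –COOH: carbonyl C bonded to C and –OH → carboxylic acid.
  CH(CH2Cl): pendant –CH2X: halogen on sp³ carbon → alkyl halide.
  CH(OCH3): pendant –OCH3: C–O–C with sp³ C, no adjacent C=O → ether.
  CH(CH2SH): pendant –CH2SH → thiol.
  CH(CH2OH): pendant –CH2OH on an sp³ backbone C → alcohol.
  CH(COOH): pendant –COOH: carbonyl C bonded to C and –OH → carboxylic acid.
  CH2OH: –OH on an sp³ carbon → alcohol.
Alcohol appears at: HOCH2, CH(OH), CH(CH2OH), CH2OH → 4.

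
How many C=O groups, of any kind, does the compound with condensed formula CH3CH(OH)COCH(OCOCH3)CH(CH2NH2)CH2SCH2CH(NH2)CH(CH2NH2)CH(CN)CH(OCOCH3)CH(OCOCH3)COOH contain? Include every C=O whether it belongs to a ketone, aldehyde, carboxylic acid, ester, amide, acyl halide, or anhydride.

CO: ketone, 1 C=O (running total 1).
CH(OCOCH3): ester, 1 C=O (running total 2).
CH(OCOCH3): ester, 1 C=O (running total 3).
CH(OCOCH3): ester, 1 C=O (running total 4).
COOH: carboxylic acid, 1 C=O (running total 5).

5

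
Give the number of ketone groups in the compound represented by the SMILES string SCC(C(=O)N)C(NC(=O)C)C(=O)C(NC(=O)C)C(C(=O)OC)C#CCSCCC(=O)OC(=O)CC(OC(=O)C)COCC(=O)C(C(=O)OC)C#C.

2

Reading the structure from left to right:
  HSCH2: –SH on an sp³ carbon → thiol.
  CH(CONH2): pendant –CONH2: carbonyl C bonded to C and N → amide.
  CH(NHCOCH3): pendant –NHC(=O)CH3: N bonded to a carbonyl → amide (not amine).
  CO: –C(=O)– with carbon on both sides → ketone.
  CH(NHCOCH3): pendant –NHC(=O)CH3: N bonded to a carbonyl → amide (not amine).
  CH(COOCH3): pendant –COOCH3: carbonyl C bonded to C and –OCH3 → ester.
  C≡C: C≡C triple bond → alkyne.
  CH2SCH2: C–S–C linkage → sulfide (thioether).
  CH2CO-O-COCH2: two acyl groups sharing one oxygen, –C(=O)–O–C(=O)– → anhydride.
  CH(OCOCH3): pendant –OC(=O)CH3: an acyloxy group → ester.
  CH2OCH2: C–O–C with sp³ carbons on both sides and no adjacent C=O → ether.
  CO: –C(=O)– with carbon on both sides → ketone.
  CH(COOCH3): pendant –COOCH3: carbonyl C bonded to C and –OCH3 → ester.
  C≡CH: C≡C triple bond → alkyne.
Ketone appears at: CO, CO → 2.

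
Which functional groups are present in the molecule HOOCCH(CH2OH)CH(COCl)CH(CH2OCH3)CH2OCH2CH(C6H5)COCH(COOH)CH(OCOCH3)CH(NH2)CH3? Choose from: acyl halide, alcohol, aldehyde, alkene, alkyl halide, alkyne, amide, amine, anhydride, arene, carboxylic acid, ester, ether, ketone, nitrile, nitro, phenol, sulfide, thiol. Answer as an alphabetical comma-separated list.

–COOH: carbonyl C bonded to –OH and C → carboxylic acid (the –OH is not a separate alcohol).
pendant –CH2OH on an sp³ backbone C → alcohol.
pendant –C(=O)X: carbonyl C bonded to C and halogen → acyl halide.
pendant –CH2OCH3: C–O–C linkage → ether.
C–O–C with sp³ carbons on both sides and no adjacent C=O → ether.
pendant –C6H5: benzene ring → arene.
–C(=O)– with carbon on both sides → ketone.
pendant –COOH: carbonyl C bonded to C and –OH → carboxylic acid.
pendant –OC(=O)CH3: an acyloxy group → ester.
–NH2 on an sp³ carbon with no adjacent C=O → amine.

acyl halide, alcohol, amine, arene, carboxylic acid, ester, ether, ketone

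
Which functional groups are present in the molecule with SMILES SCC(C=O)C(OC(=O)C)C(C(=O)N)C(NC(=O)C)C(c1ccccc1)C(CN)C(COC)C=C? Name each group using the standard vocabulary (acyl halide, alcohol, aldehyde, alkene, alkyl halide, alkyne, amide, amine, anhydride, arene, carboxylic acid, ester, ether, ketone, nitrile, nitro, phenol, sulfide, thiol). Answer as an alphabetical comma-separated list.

Working along the chain:
  HSCH2: –SH on an sp³ carbon → thiol.
  CH(CHO): pendant –CHO: carbonyl C bonded to C and H → aldehyde.
  CH(OCOCH3): pendant –OC(=O)CH3: an acyloxy group → ester.
  CH(CONH2): pendant –CONH2: carbonyl C bonded to C and N → amide.
  CH(NHCOCH3): pendant –NHC(=O)CH3: N bonded to a carbonyl → amide (not amine).
  CH(C6H5): pendant –C6H5: benzene ring → arene.
  CH(CH2NH2): pendant –CH2NH2: N on sp³ C, no adjacent C=O → amine.
  CH(CH2OCH3): pendant –CH2OCH3: C–O–C linkage → ether.
  CH=CH2: C=C double bond → alkene.

aldehyde, alkene, amide, amine, arene, ester, ether, thiol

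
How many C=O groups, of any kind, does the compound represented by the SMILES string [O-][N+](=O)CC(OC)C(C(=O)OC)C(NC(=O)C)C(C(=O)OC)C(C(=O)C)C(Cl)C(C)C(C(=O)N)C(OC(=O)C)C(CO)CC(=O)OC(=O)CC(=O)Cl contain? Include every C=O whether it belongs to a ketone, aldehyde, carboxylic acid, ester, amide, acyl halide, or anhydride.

CH(COOCH3): ester, 1 C=O (running total 1).
CH(NHCOCH3): amide, 1 C=O (running total 2).
CH(COOCH3): ester, 1 C=O (running total 3).
CH(COCH3): ketone, 1 C=O (running total 4).
CH(CONH2): amide, 1 C=O (running total 5).
CH(OCOCH3): ester, 1 C=O (running total 6).
CH2CO-O-COCH2: anhydride, 2 C=O (running total 8).
COCl: acyl halide, 1 C=O (running total 9).

9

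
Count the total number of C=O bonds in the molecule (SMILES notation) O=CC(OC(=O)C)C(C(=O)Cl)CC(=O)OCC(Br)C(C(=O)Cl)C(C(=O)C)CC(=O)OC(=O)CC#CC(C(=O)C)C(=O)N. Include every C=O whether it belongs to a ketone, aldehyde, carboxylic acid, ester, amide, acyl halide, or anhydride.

10

OHC: aldehyde, 1 C=O (running total 1).
CH(OCOCH3): ester, 1 C=O (running total 2).
CH(COCl): acyl halide, 1 C=O (running total 3).
CH2COOCH2: ester, 1 C=O (running total 4).
CH(COCl): acyl halide, 1 C=O (running total 5).
CH(COCH3): ketone, 1 C=O (running total 6).
CH2CO-O-COCH2: anhydride, 2 C=O (running total 8).
CH(COCH3): ketone, 1 C=O (running total 9).
CONH2: amide, 1 C=O (running total 10).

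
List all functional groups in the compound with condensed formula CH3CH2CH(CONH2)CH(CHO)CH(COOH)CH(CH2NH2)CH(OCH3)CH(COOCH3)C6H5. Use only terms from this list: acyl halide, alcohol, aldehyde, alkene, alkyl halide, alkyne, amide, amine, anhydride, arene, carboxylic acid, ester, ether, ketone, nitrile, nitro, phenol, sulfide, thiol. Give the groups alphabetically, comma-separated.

Working along the chain:
  CH(CONH2): pendant –CONH2: carbonyl C bonded to C and N → amide.
  CH(CHO): pendant –CHO: carbonyl C bonded to C and H → aldehyde.
  CH(COOH): pendant –COOH: carbonyl C bonded to C and –OH → carboxylic acid.
  CH(CH2NH2): pendant –CH2NH2: N on sp³ C, no adjacent C=O → amine.
  CH(OCH3): pendant –OCH3: C–O–C with sp³ C, no adjacent C=O → ether.
  CH(COOCH3): pendant –COOCH3: carbonyl C bonded to C and –OCH3 → ester.
  C6H5: –C6H5 phenyl ring → arene.

aldehyde, amide, amine, arene, carboxylic acid, ester, ether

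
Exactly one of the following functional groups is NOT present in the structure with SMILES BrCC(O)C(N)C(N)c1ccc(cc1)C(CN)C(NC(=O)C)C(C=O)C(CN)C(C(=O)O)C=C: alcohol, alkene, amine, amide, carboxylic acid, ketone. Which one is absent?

ketone

alcohol: present (CH(OH) — –OH on an sp³ carbon → alcohol (secondary)).
amine: present (CH(NH2) — –NH2 on an sp³ carbon with no adjacent C=O → amine).
alkene: present (CH=CH2 — C=C double bond → alkene).
carboxylic acid: present (CH(COOH) — pendant –COOH: carbonyl C bonded to C and –OH → carboxylic acid).
amide: present (CH(NHCOCH3) — pendant –NHC(=O)CH3: N bonded to a carbonyl → amide (not amine)).
ketone: absent. In CH(NHCOCH3), the C=O is bonded to nitrogen, which defines an amide, not a ketone. In CH(COOH), the C=O bears an –OH, making it a carboxylic acid rather than a ketone. In CH(CHO), the carbonyl carbon carries an H, so it is an aldehyde, not a ketone.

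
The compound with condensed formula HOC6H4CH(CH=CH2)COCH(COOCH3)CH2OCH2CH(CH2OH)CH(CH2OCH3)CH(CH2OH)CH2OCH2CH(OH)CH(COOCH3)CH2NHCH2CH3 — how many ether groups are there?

–OH attached directly to an aromatic ring → phenol (not alcohol); the ring itself is an arene.
pendant –CH=CH2: C=C double bond → alkene.
–C(=O)– with carbon on both sides → ketone.
pendant –COOCH3: carbonyl C bonded to C and –OCH3 → ester.
C–O–C with sp³ carbons on both sides and no adjacent C=O → ether.
pendant –CH2OH on an sp³ backbone C → alcohol.
pendant –CH2OCH3: C–O–C linkage → ether.
pendant –CH2OH on an sp³ backbone C → alcohol.
C–O–C with sp³ carbons on both sides and no adjacent C=O → ether.
–OH on an sp³ carbon → alcohol (secondary).
pendant –COOCH3: carbonyl C bonded to C and –OCH3 → ester.
C–N–C with sp³ carbons and no adjacent C=O → amine (secondary).
Ether appears at: CH2OCH2, CH(CH2OCH3), CH2OCH2 → 3.

3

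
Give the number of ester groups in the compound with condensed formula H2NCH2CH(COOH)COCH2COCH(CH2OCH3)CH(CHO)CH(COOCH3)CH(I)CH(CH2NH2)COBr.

Working along the chain:
  H2NCH2: –NH2 on an sp³ carbon with no adjacent C=O → amine.
  CH(COOH): pendant –COOH: carbonyl C bonded to C and –OH → carboxylic acid.
  CO: –C(=O)– with carbon on both sides → ketone.
  CO: –C(=O)– with carbon on both sides → ketone.
  CH(CH2OCH3): pendant –CH2OCH3: C–O–C linkage → ether.
  CH(CHO): pendant –CHO: carbonyl C bonded to C and H → aldehyde.
  CH(COOCH3): pendant –COOCH3: carbonyl C bonded to C and –OCH3 → ester.
  CH(I): halogen on an sp³ carbon → alkyl halide.
  CH(CH2NH2): pendant –CH2NH2: N on sp³ C, no adjacent C=O → amine.
  COBr: –C(=O)Br: carbonyl C bonded to C and to a halogen → acyl halide (not alkyl halide).
Ester appears at: CH(COOCH3) → 1.

1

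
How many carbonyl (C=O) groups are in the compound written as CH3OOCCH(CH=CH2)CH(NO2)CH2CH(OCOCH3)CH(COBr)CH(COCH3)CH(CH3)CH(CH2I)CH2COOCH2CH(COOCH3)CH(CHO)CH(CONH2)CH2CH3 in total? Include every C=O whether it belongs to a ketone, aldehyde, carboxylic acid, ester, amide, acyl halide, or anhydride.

8

CH3OOC: ester, 1 C=O (running total 1).
CH(OCOCH3): ester, 1 C=O (running total 2).
CH(COBr): acyl halide, 1 C=O (running total 3).
CH(COCH3): ketone, 1 C=O (running total 4).
CH2COOCH2: ester, 1 C=O (running total 5).
CH(COOCH3): ester, 1 C=O (running total 6).
CH(CHO): aldehyde, 1 C=O (running total 7).
CH(CONH2): amide, 1 C=O (running total 8).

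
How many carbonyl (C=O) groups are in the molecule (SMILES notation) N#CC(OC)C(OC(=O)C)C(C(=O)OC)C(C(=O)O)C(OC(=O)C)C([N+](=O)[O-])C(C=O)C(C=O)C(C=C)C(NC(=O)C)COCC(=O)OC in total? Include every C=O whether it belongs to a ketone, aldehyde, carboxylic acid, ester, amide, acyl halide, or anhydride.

8

CH(OCOCH3): ester, 1 C=O (running total 1).
CH(COOCH3): ester, 1 C=O (running total 2).
CH(COOH): carboxylic acid, 1 C=O (running total 3).
CH(OCOCH3): ester, 1 C=O (running total 4).
CH(CHO): aldehyde, 1 C=O (running total 5).
CH(CHO): aldehyde, 1 C=O (running total 6).
CH(NHCOCH3): amide, 1 C=O (running total 7).
COOCH3: ester, 1 C=O (running total 8).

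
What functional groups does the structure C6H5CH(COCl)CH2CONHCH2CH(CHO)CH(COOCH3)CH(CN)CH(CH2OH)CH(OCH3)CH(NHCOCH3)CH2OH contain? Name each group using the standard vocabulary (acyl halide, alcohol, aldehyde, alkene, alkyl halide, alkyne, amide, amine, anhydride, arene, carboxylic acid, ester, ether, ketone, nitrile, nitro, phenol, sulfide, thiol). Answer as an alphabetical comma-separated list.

acyl halide, alcohol, aldehyde, amide, arene, ester, ether, nitrile

Working along the chain:
  C6H5: C6H5– phenyl ring → arene.
  CH(COCl): pendant –C(=O)X: carbonyl C bonded to C and halogen → acyl halide.
  CH2CONHCH2: –C(=O)–N– linkage → amide (the N is not an amine).
  CH(CHO): pendant –CHO: carbonyl C bonded to C and H → aldehyde.
  CH(COOCH3): pendant –COOCH3: carbonyl C bonded to C and –OCH3 → ester.
  CH(CN): pendant –C≡N: nitrile.
  CH(CH2OH): pendant –CH2OH on an sp³ backbone C → alcohol.
  CH(OCH3): pendant –OCH3: C–O–C with sp³ C, no adjacent C=O → ether.
  CH(NHCOCH3): pendant –NHC(=O)CH3: N bonded to a carbonyl → amide (not amine).
  CH2OH: –OH on an sp³ carbon → alcohol.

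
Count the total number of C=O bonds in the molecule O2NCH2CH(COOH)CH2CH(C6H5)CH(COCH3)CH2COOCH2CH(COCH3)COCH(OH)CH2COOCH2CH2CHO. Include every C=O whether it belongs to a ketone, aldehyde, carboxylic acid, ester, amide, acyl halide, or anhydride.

CH(COOH): carboxylic acid, 1 C=O (running total 1).
CH(COCH3): ketone, 1 C=O (running total 2).
CH2COOCH2: ester, 1 C=O (running total 3).
CH(COCH3): ketone, 1 C=O (running total 4).
CO: ketone, 1 C=O (running total 5).
CH2COOCH2: ester, 1 C=O (running total 6).
CHO: aldehyde, 1 C=O (running total 7).

7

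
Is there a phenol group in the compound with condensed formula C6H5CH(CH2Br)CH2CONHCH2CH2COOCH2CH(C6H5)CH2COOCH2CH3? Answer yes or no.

Reading the structure from left to right:
  C6H5: C6H5– phenyl ring → arene.
  CH(CH2Br): pendant –CH2X: halogen on sp³ carbon → alkyl halide.
  CH2CONHCH2: –C(=O)–N– linkage → amide (the N is not an amine).
  CH2COOCH2: –C(=O)–O–C with C on the carbonyl side → ester.
  CH(C6H5): pendant –C6H5: benzene ring → arene.
  CH2COOCH2: –C(=O)–O–C with C on the carbonyl side → ester.
The groups actually present are: alkyl halide, amide, arene, ester.

no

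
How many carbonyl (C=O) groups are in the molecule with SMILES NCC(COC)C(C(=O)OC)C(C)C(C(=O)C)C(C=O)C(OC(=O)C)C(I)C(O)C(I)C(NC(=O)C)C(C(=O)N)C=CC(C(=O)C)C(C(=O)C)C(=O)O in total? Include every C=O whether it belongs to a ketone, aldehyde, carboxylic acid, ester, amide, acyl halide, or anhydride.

9

CH(COOCH3): ester, 1 C=O (running total 1).
CH(COCH3): ketone, 1 C=O (running total 2).
CH(CHO): aldehyde, 1 C=O (running total 3).
CH(OCOCH3): ester, 1 C=O (running total 4).
CH(NHCOCH3): amide, 1 C=O (running total 5).
CH(CONH2): amide, 1 C=O (running total 6).
CH(COCH3): ketone, 1 C=O (running total 7).
CH(COCH3): ketone, 1 C=O (running total 8).
COOH: carboxylic acid, 1 C=O (running total 9).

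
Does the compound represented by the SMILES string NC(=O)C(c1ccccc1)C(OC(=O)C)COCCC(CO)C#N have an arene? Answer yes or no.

Taking each segment in turn:
  H2NCO: –C(=O)NH2: carbonyl C bonded to C and to N → amide (the N is not a separate amine).
  CH(C6H5): pendant –C6H5: benzene ring → arene.
  CH(OCOCH3): pendant –OC(=O)CH3: an acyloxy group → ester.
  CH2OCH2: C–O–C with sp³ carbons on both sides and no adjacent C=O → ether.
  CH(CH2OH): pendant –CH2OH on an sp³ backbone C → alcohol.
  CN: –C≡N: carbon triple-bonded to nitrogen → nitrile.
The CH(C6H5) segment supplies the arene: pendant –C6H5: benzene ring → arene.

yes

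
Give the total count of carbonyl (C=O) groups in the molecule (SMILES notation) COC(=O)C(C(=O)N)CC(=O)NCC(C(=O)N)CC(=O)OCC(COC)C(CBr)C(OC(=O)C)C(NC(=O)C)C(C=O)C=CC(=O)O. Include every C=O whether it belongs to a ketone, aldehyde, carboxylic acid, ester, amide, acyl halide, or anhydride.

9

CH3OOC: ester, 1 C=O (running total 1).
CH(CONH2): amide, 1 C=O (running total 2).
CH2CONHCH2: amide, 1 C=O (running total 3).
CH(CONH2): amide, 1 C=O (running total 4).
CH2COOCH2: ester, 1 C=O (running total 5).
CH(OCOCH3): ester, 1 C=O (running total 6).
CH(NHCOCH3): amide, 1 C=O (running total 7).
CH(CHO): aldehyde, 1 C=O (running total 8).
COOH: carboxylic acid, 1 C=O (running total 9).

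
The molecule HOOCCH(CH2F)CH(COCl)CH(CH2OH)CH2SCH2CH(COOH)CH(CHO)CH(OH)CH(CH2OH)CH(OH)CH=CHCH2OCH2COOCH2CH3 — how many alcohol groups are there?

4

Working along the chain:
  HOOC: –COOH: carbonyl C bonded to –OH and C → carboxylic acid (the –OH is not a separate alcohol).
  CH(CH2F): pendant –CH2X: halogen on sp³ carbon → alkyl halide.
  CH(COCl): pendant –C(=O)X: carbonyl C bonded to C and halogen → acyl halide.
  CH(CH2OH): pendant –CH2OH on an sp³ backbone C → alcohol.
  CH2SCH2: C–S–C linkage → sulfide (thioether).
  CH(COOH): pendant –COOH: carbonyl C bonded to C and –OH → carboxylic acid.
  CH(CHO): pendant –CHO: carbonyl C bonded to C and H → aldehyde.
  CH(OH): –OH on an sp³ carbon → alcohol (secondary).
  CH(CH2OH): pendant –CH2OH on an sp³ backbone C → alcohol.
  CH(OH): –OH on an sp³ carbon → alcohol (secondary).
  CH=CH: C=C double bond → alkene.
  CH2OCH2: C–O–C with sp³ carbons on both sides and no adjacent C=O → ether.
  COOCH2CH3: –C(=O)OCH2CH3: carbonyl C bonded to C and to –OEt → ester.
Alcohol appears at: CH(CH2OH), CH(OH), CH(CH2OH), CH(OH) → 4.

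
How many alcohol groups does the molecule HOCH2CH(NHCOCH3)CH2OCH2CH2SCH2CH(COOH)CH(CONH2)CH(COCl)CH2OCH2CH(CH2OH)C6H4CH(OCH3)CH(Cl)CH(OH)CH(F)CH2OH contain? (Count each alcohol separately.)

4

HO– on an sp³ carbon → alcohol.
pendant –NHC(=O)CH3: N bonded to a carbonyl → amide (not amine).
C–O–C with sp³ carbons on both sides and no adjacent C=O → ether.
C–S–C linkage → sulfide (thioether).
pendant –COOH: carbonyl C bonded to C and –OH → carboxylic acid.
pendant –CONH2: carbonyl C bonded to C and N → amide.
pendant –C(=O)X: carbonyl C bonded to C and halogen → acyl halide.
C–O–C with sp³ carbons on both sides and no adjacent C=O → ether.
pendant –CH2OH on an sp³ backbone C → alcohol.
para-disubstituted benzene ring → arene.
pendant –OCH3: C–O–C with sp³ C, no adjacent C=O → ether.
halogen on an sp³ carbon → alkyl halide.
–OH on an sp³ carbon → alcohol (secondary).
halogen on an sp³ carbon → alkyl halide.
–OH on an sp³ carbon → alcohol.
Alcohol appears at: HOCH2, CH(CH2OH), CH(OH), CH2OH → 4.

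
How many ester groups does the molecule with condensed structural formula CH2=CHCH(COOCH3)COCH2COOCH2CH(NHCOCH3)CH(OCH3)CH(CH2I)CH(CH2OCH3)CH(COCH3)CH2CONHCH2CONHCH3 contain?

Working along the chain:
  CH2=CH: C=C double bond → alkene.
  CH(COOCH3): pendant –COOCH3: carbonyl C bonded to C and –OCH3 → ester.
  CO: –C(=O)– with carbon on both sides → ketone.
  CH2COOCH2: –C(=O)–O–C with C on the carbonyl side → ester.
  CH(NHCOCH3): pendant –NHC(=O)CH3: N bonded to a carbonyl → amide (not amine).
  CH(OCH3): pendant –OCH3: C–O–C with sp³ C, no adjacent C=O → ether.
  CH(CH2I): pendant –CH2X: halogen on sp³ carbon → alkyl halide.
  CH(CH2OCH3): pendant –CH2OCH3: C–O–C linkage → ether.
  CH(COCH3): pendant –COCH3: carbonyl C bonded to two carbons → ketone.
  CH2CONHCH2: –C(=O)–N– linkage → amide (the N is not an amine).
  CONHCH3: –C(=O)NHCH3: carbonyl C bonded to C and to N → amide (the N is not an amine).
Ester appears at: CH(COOCH3), CH2COOCH2 → 2.

2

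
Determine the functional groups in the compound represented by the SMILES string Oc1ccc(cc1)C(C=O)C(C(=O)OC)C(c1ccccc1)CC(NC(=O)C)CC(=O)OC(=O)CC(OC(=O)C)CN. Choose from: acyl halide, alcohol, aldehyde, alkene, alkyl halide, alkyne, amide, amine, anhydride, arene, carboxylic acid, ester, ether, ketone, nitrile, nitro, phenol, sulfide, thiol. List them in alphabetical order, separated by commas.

aldehyde, amide, amine, anhydride, arene, ester, phenol

Working along the chain:
  HOC6H4: –OH attached directly to an aromatic ring → phenol (not alcohol); the ring itself is an arene.
  CH(CHO): pendant –CHO: carbonyl C bonded to C and H → aldehyde.
  CH(COOCH3): pendant –COOCH3: carbonyl C bonded to C and –OCH3 → ester.
  CH(C6H5): pendant –C6H5: benzene ring → arene.
  CH(NHCOCH3): pendant –NHC(=O)CH3: N bonded to a carbonyl → amide (not amine).
  CH2CO-O-COCH2: two acyl groups sharing one oxygen, –C(=O)–O–C(=O)– → anhydride.
  CH(OCOCH3): pendant –OC(=O)CH3: an acyloxy group → ester.
  CH2NH2: –NH2 on an sp³ carbon with no adjacent C=O → amine.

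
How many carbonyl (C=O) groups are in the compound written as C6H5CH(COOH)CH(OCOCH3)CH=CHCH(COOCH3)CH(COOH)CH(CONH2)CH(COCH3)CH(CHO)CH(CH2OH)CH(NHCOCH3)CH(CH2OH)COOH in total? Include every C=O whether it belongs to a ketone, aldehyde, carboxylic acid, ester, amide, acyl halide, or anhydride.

CH(COOH): carboxylic acid, 1 C=O (running total 1).
CH(OCOCH3): ester, 1 C=O (running total 2).
CH(COOCH3): ester, 1 C=O (running total 3).
CH(COOH): carboxylic acid, 1 C=O (running total 4).
CH(CONH2): amide, 1 C=O (running total 5).
CH(COCH3): ketone, 1 C=O (running total 6).
CH(CHO): aldehyde, 1 C=O (running total 7).
CH(NHCOCH3): amide, 1 C=O (running total 8).
COOH: carboxylic acid, 1 C=O (running total 9).

9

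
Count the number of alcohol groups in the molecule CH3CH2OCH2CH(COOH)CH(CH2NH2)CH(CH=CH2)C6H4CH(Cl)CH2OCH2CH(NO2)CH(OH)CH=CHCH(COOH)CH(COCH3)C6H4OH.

1

Taking each segment in turn:
  CH2OCH2: C–O–C with sp³ carbons on both sides and no adjacent C=O → ether.
  CH(COOH): pendant –COOH: carbonyl C bonded to C and –OH → carboxylic acid.
  CH(CH2NH2): pendant –CH2NH2: N on sp³ C, no adjacent C=O → amine.
  CH(CH=CH2): pendant –CH=CH2: C=C double bond → alkene.
  C6H4: para-disubstituted benzene ring → arene.
  CH(Cl): halogen on an sp³ carbon → alkyl halide.
  CH2OCH2: C–O–C with sp³ carbons on both sides and no adjacent C=O → ether.
  CH(NO2): –NO2 on an sp³ carbon → nitro (the N=O is not a carbonyl).
  CH(OH): –OH on an sp³ carbon → alcohol (secondary).
  CH=CH: C=C double bond → alkene.
  CH(COOH): pendant –COOH: carbonyl C bonded to C and –OH → carboxylic acid.
  CH(COCH3): pendant –COCH3: carbonyl C bonded to two carbons → ketone.
  C6H4OH: –OH attached directly to an aromatic ring → phenol (not alcohol); the ring itself is an arene.
Alcohol appears at: CH(OH) → 1.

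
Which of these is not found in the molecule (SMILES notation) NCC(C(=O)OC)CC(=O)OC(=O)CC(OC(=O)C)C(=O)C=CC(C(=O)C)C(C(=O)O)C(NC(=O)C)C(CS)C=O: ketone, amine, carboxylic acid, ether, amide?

ketone: present (CO — –C(=O)– with carbon on both sides → ketone).
amine: present (H2NCH2 — –NH2 on an sp³ carbon with no adjacent C=O → amine).
carboxylic acid: present (CH(COOH) — pendant –COOH: carbonyl C bonded to C and –OH → carboxylic acid).
amide: present (CH(NHCOCH3) — pendant –NHC(=O)CH3: N bonded to a carbonyl → amide (not amine)).
ether: absent. In each of CH(COOCH3) and CH(OCOCH3), the C–O–C oxygen is adjacent to a C=O, so it belongs to an ester, not an ether.

ether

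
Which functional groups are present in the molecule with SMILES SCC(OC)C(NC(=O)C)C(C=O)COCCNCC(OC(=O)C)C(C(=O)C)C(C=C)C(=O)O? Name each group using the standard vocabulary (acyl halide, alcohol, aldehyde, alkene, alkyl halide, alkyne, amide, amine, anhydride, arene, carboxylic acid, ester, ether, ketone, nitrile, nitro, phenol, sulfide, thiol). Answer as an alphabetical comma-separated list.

–SH on an sp³ carbon → thiol.
pendant –OCH3: C–O–C with sp³ C, no adjacent C=O → ether.
pendant –NHC(=O)CH3: N bonded to a carbonyl → amide (not amine).
pendant –CHO: carbonyl C bonded to C and H → aldehyde.
C–O–C with sp³ carbons on both sides and no adjacent C=O → ether.
C–N–C with sp³ carbons and no adjacent C=O → amine (secondary).
pendant –OC(=O)CH3: an acyloxy group → ester.
pendant –COCH3: carbonyl C bonded to two carbons → ketone.
pendant –CH=CH2: C=C double bond → alkene.
–COOH: carbonyl C bonded to –OH and C → carboxylic acid (the –OH is not a separate alcohol).

aldehyde, alkene, amide, amine, carboxylic acid, ester, ether, ketone, thiol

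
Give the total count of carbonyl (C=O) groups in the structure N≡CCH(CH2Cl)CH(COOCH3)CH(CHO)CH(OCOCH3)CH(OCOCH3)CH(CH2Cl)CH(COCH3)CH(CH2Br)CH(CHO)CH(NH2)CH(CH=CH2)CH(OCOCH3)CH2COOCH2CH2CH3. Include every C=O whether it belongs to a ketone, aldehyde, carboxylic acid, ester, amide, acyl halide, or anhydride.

CH(COOCH3): ester, 1 C=O (running total 1).
CH(CHO): aldehyde, 1 C=O (running total 2).
CH(OCOCH3): ester, 1 C=O (running total 3).
CH(OCOCH3): ester, 1 C=O (running total 4).
CH(COCH3): ketone, 1 C=O (running total 5).
CH(CHO): aldehyde, 1 C=O (running total 6).
CH(OCOCH3): ester, 1 C=O (running total 7).
CH2COOCH2: ester, 1 C=O (running total 8).

8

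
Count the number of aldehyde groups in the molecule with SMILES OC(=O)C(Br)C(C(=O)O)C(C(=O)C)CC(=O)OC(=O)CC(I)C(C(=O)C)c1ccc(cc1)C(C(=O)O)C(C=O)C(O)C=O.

Working along the chain:
  HOOC: –COOH: carbonyl C bonded to –OH and C → carboxylic acid (the –OH is not a separate alcohol).
  CH(Br): halogen on an sp³ carbon → alkyl halide.
  CH(COOH): pendant –COOH: carbonyl C bonded to C and –OH → carboxylic acid.
  CH(COCH3): pendant –COCH3: carbonyl C bonded to two carbons → ketone.
  CH2CO-O-COCH2: two acyl groups sharing one oxygen, –C(=O)–O–C(=O)– → anhydride.
  CH(I): halogen on an sp³ carbon → alkyl halide.
  CH(COCH3): pendant –COCH3: carbonyl C bonded to two carbons → ketone.
  C6H4: para-disubstituted benzene ring → arene.
  CH(COOH): pendant –COOH: carbonyl C bonded to C and –OH → carboxylic acid.
  CH(CHO): pendant –CHO: carbonyl C bonded to C and H → aldehyde.
  CH(OH): –OH on an sp³ carbon → alcohol (secondary).
  CHO: terminal –CHO: carbonyl C bonded to H and C → aldehyde.
Aldehyde appears at: CH(CHO), CHO → 2.

2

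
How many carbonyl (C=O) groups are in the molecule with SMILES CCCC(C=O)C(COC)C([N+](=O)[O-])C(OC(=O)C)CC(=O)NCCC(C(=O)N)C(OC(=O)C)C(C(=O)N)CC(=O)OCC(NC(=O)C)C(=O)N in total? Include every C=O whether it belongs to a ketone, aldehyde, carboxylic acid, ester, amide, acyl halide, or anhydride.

CH(CHO): aldehyde, 1 C=O (running total 1).
CH(OCOCH3): ester, 1 C=O (running total 2).
CH2CONHCH2: amide, 1 C=O (running total 3).
CH(CONH2): amide, 1 C=O (running total 4).
CH(OCOCH3): ester, 1 C=O (running total 5).
CH(CONH2): amide, 1 C=O (running total 6).
CH2COOCH2: ester, 1 C=O (running total 7).
CH(NHCOCH3): amide, 1 C=O (running total 8).
CONH2: amide, 1 C=O (running total 9).

9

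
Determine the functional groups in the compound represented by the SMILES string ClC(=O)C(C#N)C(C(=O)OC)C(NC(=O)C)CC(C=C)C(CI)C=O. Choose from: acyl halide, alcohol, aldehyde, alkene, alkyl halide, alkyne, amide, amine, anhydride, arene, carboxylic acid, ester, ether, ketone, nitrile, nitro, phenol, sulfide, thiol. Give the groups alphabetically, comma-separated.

acyl halide, aldehyde, alkene, alkyl halide, amide, ester, nitrile

Taking each segment in turn:
  ClCO: –C(=O)Cl: carbonyl C bonded to C and to a halogen → acyl halide (not alkyl halide).
  CH(CN): pendant –C≡N: nitrile.
  CH(COOCH3): pendant –COOCH3: carbonyl C bonded to C and –OCH3 → ester.
  CH(NHCOCH3): pendant –NHC(=O)CH3: N bonded to a carbonyl → amide (not amine).
  CH(CH=CH2): pendant –CH=CH2: C=C double bond → alkene.
  CH(CH2I): pendant –CH2X: halogen on sp³ carbon → alkyl halide.
  CHO: terminal –CHO: carbonyl C bonded to H and C → aldehyde.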